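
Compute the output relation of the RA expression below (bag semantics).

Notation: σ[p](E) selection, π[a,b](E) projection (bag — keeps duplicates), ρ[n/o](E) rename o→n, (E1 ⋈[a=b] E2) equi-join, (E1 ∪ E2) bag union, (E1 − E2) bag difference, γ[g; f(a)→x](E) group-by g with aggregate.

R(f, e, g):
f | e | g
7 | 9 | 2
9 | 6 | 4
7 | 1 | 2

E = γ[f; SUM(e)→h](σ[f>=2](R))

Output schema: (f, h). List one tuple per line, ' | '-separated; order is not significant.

Per-node cardinality:
  R → 3
  σ[f>=2](R) → 3
  γ[f; SUM(e)→h](σ[f>=2](R)) → 2

== RESULT ==
f | h
7 | 10
9 | 6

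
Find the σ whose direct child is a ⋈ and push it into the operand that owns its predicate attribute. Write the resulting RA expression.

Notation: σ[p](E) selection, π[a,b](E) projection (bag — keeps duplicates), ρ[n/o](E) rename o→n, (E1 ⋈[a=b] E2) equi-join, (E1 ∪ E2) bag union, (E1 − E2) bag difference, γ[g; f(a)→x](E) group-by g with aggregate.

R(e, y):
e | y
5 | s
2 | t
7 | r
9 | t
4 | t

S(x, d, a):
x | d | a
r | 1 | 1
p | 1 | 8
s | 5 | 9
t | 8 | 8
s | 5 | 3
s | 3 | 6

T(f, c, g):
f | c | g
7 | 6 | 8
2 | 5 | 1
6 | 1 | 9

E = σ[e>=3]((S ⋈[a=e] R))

σ filters on e, owned by the right side.
E' = (S ⋈[a=e] σ[e>=3](R))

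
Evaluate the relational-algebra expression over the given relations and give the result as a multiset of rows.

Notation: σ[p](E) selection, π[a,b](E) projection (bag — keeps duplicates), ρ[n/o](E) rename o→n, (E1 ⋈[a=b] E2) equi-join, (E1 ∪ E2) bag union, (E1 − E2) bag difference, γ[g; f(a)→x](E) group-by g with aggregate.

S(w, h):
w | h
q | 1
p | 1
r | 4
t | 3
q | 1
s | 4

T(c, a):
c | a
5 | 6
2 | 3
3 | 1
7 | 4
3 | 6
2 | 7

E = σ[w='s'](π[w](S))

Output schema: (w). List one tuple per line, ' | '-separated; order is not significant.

Per-node cardinality:
  S → 6
  π[w](S) → 6
  σ[w='s'](π[w](S)) → 1

== RESULT ==
w
s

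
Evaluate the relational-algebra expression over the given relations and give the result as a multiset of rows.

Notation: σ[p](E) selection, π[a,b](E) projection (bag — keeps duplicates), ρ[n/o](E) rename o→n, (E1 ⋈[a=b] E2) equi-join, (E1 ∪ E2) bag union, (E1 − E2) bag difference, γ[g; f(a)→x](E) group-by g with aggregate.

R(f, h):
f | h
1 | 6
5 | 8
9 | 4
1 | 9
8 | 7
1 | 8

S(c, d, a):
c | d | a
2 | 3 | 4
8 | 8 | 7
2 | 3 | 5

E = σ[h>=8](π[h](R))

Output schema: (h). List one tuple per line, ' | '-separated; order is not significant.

Subexpression sizes:
  R → 6
  π[h](R) → 6
  σ[h>=8](π[h](R)) → 3

== RESULT ==
h
8
8
9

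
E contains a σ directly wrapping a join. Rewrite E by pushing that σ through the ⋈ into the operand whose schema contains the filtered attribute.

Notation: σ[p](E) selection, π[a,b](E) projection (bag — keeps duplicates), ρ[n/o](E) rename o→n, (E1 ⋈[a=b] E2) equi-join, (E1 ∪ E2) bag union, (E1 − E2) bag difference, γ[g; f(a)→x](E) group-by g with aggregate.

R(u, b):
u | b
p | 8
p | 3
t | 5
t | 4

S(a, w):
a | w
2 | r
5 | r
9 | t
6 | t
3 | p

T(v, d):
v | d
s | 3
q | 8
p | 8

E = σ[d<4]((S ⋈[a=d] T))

σ filters on d, owned by the right side.
E' = (S ⋈[a=d] σ[d<4](T))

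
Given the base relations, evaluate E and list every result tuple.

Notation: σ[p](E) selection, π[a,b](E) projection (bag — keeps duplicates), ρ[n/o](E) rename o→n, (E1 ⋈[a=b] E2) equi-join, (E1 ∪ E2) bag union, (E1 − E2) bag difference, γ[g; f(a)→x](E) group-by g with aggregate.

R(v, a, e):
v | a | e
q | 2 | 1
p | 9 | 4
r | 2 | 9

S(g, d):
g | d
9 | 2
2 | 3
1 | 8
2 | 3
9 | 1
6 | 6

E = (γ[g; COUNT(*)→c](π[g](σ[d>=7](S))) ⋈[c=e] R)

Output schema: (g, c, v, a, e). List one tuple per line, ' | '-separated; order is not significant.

Per-node cardinality:
  S → 6
  σ[d>=7](S) → 1
  π[g](σ[d>=7](S)) → 1
  γ[g; COUNT(*)→c](π[g](σ[d>=7](S))) → 1
  R → 3
  (γ[g; COUNT(*)→c](π[g](σ[d>=7](S))) ⋈[c=e] R) → 1

== RESULT ==
g | c | v | a | e
1 | 1 | q | 2 | 1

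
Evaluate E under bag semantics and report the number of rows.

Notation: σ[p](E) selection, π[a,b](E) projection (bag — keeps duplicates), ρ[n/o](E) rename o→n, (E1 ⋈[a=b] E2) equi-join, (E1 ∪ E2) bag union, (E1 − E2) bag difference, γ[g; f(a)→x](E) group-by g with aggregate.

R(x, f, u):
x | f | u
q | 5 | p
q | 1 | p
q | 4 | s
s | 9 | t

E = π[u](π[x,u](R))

Subexpression sizes:
  R → 4
  π[x,u](R) → 4
  π[u](π[x,u](R)) → 4

|E| = 4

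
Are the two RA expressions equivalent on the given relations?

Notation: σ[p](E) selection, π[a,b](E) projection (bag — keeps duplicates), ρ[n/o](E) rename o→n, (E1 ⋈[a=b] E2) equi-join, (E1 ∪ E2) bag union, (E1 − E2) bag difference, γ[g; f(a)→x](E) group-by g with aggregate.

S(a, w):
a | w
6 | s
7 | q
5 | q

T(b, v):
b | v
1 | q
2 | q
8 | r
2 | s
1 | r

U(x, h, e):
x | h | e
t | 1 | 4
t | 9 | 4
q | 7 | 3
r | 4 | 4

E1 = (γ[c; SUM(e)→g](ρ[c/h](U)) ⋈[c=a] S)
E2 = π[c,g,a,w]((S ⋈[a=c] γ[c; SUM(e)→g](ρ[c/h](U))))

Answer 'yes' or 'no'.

E1 stepwise |·|:
  U → 4
  ρ[c/h](U) → 4
  γ[c; SUM(e)→g](ρ[c/h](U)) → 4
  S → 3
  (γ[c; SUM(e)→g](ρ[c/h](U)) ⋈[c=a] S) → 1
E2 stepwise |·|:
  S → 3
  U → 4
  ρ[c/h](U) → 4
  γ[c; SUM(e)→g](ρ[c/h](U)) → 4
  (S ⋈[a=c] γ[c; SUM(e)→g](ρ[c/h](U))) → 1
  π[c,g,a,w]((S ⋈[a=c] γ[c; SUM(e)→g](ρ[c/h](U)))) → 1

E1 and E2 produce the same multiset:
c | g | a | w
7 | 3 | 7 | q

yes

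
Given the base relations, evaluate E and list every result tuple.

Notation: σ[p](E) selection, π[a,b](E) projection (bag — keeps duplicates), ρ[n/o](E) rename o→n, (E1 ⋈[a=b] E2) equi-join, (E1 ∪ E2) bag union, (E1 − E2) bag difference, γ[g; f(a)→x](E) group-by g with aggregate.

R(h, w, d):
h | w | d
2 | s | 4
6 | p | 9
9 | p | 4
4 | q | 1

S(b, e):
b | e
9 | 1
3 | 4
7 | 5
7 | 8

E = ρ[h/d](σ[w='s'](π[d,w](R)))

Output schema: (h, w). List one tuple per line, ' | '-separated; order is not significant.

Subexpression sizes:
  R → 4
  π[d,w](R) → 4
  σ[w='s'](π[d,w](R)) → 1
  ρ[h/d](σ[w='s'](π[d,w](R))) → 1

== RESULT ==
h | w
4 | s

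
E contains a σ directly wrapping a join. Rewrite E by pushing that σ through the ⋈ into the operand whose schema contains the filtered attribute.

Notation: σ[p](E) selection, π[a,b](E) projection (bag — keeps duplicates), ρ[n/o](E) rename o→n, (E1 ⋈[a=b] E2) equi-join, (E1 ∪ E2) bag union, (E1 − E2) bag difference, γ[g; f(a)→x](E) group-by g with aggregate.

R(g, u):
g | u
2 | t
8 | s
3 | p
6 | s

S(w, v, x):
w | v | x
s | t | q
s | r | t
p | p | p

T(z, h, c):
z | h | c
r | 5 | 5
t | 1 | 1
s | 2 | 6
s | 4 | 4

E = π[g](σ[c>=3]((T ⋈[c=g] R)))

σ filters on c, owned by the left side.
E' = π[g]((σ[c>=3](T) ⋈[c=g] R))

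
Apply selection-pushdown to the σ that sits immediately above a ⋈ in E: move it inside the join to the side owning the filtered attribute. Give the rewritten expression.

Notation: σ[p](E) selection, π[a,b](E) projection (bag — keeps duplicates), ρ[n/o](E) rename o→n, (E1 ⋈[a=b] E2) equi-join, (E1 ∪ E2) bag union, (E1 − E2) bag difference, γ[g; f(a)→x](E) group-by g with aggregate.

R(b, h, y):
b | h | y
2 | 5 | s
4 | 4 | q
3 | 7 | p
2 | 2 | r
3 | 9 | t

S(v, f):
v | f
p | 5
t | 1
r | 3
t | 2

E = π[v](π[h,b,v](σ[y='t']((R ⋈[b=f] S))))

σ filters on y, owned by the left side.
E' = π[v](π[h,b,v]((σ[y='t'](R) ⋈[b=f] S)))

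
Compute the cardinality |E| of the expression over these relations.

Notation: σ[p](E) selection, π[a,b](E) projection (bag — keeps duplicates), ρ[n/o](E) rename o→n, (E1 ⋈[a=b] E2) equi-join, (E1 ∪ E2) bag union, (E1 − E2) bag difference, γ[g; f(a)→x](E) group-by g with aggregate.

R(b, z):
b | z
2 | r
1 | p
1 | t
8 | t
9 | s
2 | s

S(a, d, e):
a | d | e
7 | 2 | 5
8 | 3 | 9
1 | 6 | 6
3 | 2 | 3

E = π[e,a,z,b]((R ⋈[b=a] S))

Row counts bottom-up:
  R → 6
  S → 4
  (R ⋈[b=a] S) → 3
  π[e,a,z,b]((R ⋈[b=a] S)) → 3

|E| = 3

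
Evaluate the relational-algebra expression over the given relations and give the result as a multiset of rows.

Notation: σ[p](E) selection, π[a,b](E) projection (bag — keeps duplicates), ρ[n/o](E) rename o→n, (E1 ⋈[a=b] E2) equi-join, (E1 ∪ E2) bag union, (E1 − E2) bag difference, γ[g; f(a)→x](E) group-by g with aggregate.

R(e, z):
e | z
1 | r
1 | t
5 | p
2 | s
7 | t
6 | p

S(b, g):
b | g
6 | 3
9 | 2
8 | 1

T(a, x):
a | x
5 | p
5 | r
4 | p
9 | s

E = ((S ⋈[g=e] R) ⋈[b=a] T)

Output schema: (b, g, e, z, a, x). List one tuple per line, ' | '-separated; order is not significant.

Per-node cardinality:
  S → 3
  R → 6
  (S ⋈[g=e] R) → 3
  T → 4
  ((S ⋈[g=e] R) ⋈[b=a] T) → 1

== RESULT ==
b | g | e | z | a | x
9 | 2 | 2 | s | 9 | s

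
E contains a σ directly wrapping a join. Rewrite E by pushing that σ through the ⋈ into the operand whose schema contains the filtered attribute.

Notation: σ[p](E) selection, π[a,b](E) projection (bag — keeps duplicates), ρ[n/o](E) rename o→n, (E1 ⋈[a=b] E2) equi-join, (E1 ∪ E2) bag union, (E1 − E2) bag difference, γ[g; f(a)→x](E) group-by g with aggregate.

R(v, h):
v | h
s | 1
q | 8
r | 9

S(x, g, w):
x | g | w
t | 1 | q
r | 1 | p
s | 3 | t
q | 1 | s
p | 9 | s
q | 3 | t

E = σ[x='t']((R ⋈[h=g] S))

σ filters on x, owned by the right side.
E' = (R ⋈[h=g] σ[x='t'](S))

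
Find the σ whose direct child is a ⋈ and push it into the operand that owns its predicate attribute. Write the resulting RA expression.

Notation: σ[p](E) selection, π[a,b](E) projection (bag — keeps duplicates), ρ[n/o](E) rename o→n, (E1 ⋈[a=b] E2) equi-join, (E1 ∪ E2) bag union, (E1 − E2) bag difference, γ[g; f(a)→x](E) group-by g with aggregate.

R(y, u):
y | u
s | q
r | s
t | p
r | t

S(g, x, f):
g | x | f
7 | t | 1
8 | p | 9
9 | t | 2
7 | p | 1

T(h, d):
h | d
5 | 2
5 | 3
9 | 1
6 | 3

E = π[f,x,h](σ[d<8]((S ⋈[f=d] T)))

σ filters on d, owned by the right side.
E' = π[f,x,h]((S ⋈[f=d] σ[d<8](T)))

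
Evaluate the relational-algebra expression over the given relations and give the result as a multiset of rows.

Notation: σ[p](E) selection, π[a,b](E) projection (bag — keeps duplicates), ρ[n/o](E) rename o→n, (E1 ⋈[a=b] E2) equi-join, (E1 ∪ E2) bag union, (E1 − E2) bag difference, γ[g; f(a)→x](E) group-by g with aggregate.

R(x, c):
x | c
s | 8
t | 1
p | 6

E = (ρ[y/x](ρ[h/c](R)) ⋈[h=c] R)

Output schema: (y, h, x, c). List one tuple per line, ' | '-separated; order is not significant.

Stepwise |·|:
  R → 3
  ρ[h/c](R) → 3
  ρ[y/x](ρ[h/c](R)) → 3
  R → 3
  (ρ[y/x](ρ[h/c](R)) ⋈[h=c] R) → 3

== RESULT ==
y | h | x | c
p | 6 | p | 6
s | 8 | s | 8
t | 1 | t | 1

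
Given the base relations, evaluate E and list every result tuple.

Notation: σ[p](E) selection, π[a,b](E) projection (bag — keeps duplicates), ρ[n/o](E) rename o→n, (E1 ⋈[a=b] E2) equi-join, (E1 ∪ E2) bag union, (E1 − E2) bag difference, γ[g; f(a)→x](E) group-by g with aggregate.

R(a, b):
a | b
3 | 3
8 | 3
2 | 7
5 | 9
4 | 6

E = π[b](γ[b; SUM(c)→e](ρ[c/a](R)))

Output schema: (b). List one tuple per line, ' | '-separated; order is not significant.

Stepwise |·|:
  R → 5
  ρ[c/a](R) → 5
  γ[b; SUM(c)→e](ρ[c/a](R)) → 4
  π[b](γ[b; SUM(c)→e](ρ[c/a](R))) → 4

== RESULT ==
b
3
6
7
9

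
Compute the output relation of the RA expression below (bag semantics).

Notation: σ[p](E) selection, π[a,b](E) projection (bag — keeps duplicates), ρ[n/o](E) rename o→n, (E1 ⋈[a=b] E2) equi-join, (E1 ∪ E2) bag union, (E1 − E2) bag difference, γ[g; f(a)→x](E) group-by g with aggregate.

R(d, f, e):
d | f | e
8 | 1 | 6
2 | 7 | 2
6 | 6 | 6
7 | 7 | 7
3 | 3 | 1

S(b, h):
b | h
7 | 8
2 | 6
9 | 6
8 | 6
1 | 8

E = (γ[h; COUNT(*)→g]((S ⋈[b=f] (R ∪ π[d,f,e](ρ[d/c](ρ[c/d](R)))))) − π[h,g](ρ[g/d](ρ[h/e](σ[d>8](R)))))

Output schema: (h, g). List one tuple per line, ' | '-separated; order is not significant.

Stepwise |·|:
  S → 5
  R → 5
  R → 5
  ρ[c/d](R) → 5
  ρ[d/c](ρ[c/d](R)) → 5
  π[d,f,e](ρ[d/c](ρ[c/d](R))) → 5
  (R ∪ π[d,f,e](ρ[d/c](ρ[c/d](R)))) → 10
  (S ⋈[b=f] (R ∪ π[d,f,e](ρ[d/c](ρ[c/d](R))))) → 6
  γ[h; COUNT(*)→g]((S ⋈[b=f] (R ∪ π[d,f,e](ρ[d/c](ρ[c/d](R)))))) → 1
  R → 5
  σ[d>8](R) → 0
  ρ[h/e](σ[d>8](R)) → 0
  ρ[g/d](ρ[h/e](σ[d>8](R))) → 0
  π[h,g](ρ[g/d](ρ[h/e](σ[d>8](R)))) → 0
  (γ[h; COUNT(*)→g]((S ⋈[b=f] (R ∪ π[d,f,e](ρ[d/c](ρ[c/d](R)))))) − π[h,g](ρ[g/d](ρ[h/e](σ[d>8](R))))) → 1

== RESULT ==
h | g
8 | 6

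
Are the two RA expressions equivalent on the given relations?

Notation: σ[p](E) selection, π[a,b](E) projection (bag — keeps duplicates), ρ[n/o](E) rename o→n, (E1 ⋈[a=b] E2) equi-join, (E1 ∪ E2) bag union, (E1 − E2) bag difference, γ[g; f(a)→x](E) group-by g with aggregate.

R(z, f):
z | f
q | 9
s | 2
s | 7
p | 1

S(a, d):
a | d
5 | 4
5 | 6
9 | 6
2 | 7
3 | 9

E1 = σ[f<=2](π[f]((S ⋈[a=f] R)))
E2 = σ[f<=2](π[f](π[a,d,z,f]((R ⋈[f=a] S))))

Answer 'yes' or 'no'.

E1 subexpression sizes:
  S → 5
  R → 4
  (S ⋈[a=f] R) → 2
  π[f]((S ⋈[a=f] R)) → 2
  σ[f<=2](π[f]((S ⋈[a=f] R))) → 1
E2 subexpression sizes:
  R → 4
  S → 5
  (R ⋈[f=a] S) → 2
  π[a,d,z,f]((R ⋈[f=a] S)) → 2
  π[f](π[a,d,z,f]((R ⋈[f=a] S))) → 2
  σ[f<=2](π[f](π[a,d,z,f]((R ⋈[f=a] S)))) → 1

E1 and E2 produce the same multiset:
f
2

yes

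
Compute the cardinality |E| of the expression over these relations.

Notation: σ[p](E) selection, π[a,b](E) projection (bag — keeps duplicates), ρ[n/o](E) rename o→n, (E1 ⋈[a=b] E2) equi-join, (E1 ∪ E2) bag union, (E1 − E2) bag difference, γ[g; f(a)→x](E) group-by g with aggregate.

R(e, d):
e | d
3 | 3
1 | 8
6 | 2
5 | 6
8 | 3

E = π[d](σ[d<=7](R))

Subexpression sizes:
  R → 5
  σ[d<=7](R) → 4
  π[d](σ[d<=7](R)) → 4

|E| = 4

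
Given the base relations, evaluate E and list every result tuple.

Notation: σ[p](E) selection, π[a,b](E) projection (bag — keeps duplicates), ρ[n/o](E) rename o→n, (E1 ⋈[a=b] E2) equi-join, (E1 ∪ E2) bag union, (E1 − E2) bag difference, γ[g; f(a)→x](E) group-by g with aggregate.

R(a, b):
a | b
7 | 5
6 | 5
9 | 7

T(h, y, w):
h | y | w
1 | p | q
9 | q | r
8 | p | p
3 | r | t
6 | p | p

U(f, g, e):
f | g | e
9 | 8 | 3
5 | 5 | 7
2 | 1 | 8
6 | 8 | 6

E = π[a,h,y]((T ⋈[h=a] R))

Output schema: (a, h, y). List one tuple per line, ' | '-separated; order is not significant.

Row counts bottom-up:
  T → 5
  R → 3
  (T ⋈[h=a] R) → 2
  π[a,h,y]((T ⋈[h=a] R)) → 2

== RESULT ==
a | h | y
6 | 6 | p
9 | 9 | q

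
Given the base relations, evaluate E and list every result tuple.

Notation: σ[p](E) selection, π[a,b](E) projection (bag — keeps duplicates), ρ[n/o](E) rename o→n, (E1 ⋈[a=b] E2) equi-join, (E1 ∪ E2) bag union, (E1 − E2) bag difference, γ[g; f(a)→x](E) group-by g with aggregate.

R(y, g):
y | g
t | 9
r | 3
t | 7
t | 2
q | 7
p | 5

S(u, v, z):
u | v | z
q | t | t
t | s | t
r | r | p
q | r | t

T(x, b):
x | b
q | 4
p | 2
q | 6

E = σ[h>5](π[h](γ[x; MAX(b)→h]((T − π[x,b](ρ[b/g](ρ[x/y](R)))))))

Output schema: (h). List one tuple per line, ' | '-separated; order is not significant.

Stepwise |·|:
  T → 3
  R → 6
  ρ[x/y](R) → 6
  ρ[b/g](ρ[x/y](R)) → 6
  π[x,b](ρ[b/g](ρ[x/y](R))) → 6
  (T − π[x,b](ρ[b/g](ρ[x/y](R)))) → 3
  γ[x; MAX(b)→h]((T − π[x,b](ρ[b/g](ρ[x/y](R))))) → 2
  π[h](γ[x; MAX(b)→h]((T − π[x,b](ρ[b/g](ρ[x/y](R)))))) → 2
  σ[h>5](π[h](γ[x; MAX(b)→h]((T − π[x,b](ρ[b/g](ρ[x/y](R))))))) → 1

== RESULT ==
h
6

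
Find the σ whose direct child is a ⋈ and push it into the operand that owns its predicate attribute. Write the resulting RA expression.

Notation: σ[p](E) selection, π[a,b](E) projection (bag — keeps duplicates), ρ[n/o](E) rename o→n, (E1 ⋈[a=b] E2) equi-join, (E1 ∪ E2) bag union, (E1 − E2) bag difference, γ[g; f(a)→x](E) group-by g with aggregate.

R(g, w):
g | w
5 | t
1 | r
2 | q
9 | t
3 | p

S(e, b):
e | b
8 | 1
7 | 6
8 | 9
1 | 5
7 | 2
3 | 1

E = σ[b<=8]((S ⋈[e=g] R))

σ filters on b, owned by the left side.
E' = (σ[b<=8](S) ⋈[e=g] R)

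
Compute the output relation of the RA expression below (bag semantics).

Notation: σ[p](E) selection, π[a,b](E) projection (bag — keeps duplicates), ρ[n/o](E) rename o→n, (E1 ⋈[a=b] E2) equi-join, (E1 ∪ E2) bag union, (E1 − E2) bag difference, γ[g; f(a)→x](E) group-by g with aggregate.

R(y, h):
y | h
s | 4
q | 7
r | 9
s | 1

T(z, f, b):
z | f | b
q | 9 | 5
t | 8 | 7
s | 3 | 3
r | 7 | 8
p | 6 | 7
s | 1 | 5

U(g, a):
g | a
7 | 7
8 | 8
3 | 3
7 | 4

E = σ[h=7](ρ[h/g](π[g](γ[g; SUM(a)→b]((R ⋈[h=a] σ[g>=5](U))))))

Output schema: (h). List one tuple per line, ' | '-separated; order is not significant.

Row counts bottom-up:
  R → 4
  U → 4
  σ[g>=5](U) → 3
  (R ⋈[h=a] σ[g>=5](U)) → 2
  γ[g; SUM(a)→b]((R ⋈[h=a] σ[g>=5](U))) → 1
  π[g](γ[g; SUM(a)→b]((R ⋈[h=a] σ[g>=5](U)))) → 1
  ρ[h/g](π[g](γ[g; SUM(a)→b]((R ⋈[h=a] σ[g>=5](U))))) → 1
  σ[h=7](ρ[h/g](π[g](γ[g; SUM(a)→b]((R ⋈[h=a] σ[g>=5](U)))))) → 1

== RESULT ==
h
7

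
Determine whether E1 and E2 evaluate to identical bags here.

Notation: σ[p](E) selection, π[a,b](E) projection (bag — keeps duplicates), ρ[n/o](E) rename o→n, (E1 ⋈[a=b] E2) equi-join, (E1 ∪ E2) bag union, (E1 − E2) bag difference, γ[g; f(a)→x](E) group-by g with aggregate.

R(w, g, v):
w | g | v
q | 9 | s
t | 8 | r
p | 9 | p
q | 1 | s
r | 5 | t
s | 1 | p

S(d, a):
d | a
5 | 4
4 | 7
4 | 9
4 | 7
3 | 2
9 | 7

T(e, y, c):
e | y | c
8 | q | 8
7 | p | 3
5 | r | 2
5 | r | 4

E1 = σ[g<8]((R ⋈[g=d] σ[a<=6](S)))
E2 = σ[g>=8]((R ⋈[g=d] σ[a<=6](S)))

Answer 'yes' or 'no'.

E1 subexpression sizes:
  R → 6
  S → 6
  σ[a<=6](S) → 2
  (R ⋈[g=d] σ[a<=6](S)) → 1
  σ[g<8]((R ⋈[g=d] σ[a<=6](S))) → 1
E2 subexpression sizes:
  R → 6
  S → 6
  σ[a<=6](S) → 2
  (R ⋈[g=d] σ[a<=6](S)) → 1
  σ[g>=8]((R ⋈[g=d] σ[a<=6](S))) → 0

E1 result:
w | g | v | d | a
r | 5 | t | 5 | 4
E2 result:
w | g | v | d | a
(0 rows)
Witness: ('r', 5, 't', 5, 4) appears 1× in E1 but 0× in E2.

no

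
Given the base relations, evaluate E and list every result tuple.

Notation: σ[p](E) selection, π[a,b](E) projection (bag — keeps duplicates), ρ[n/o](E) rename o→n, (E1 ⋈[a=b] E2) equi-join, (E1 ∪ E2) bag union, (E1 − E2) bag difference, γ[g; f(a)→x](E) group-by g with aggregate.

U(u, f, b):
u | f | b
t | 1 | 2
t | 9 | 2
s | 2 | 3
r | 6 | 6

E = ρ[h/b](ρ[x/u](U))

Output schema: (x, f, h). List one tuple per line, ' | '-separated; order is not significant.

Row counts bottom-up:
  U → 4
  ρ[x/u](U) → 4
  ρ[h/b](ρ[x/u](U)) → 4

== RESULT ==
x | f | h
r | 6 | 6
s | 2 | 3
t | 1 | 2
t | 9 | 2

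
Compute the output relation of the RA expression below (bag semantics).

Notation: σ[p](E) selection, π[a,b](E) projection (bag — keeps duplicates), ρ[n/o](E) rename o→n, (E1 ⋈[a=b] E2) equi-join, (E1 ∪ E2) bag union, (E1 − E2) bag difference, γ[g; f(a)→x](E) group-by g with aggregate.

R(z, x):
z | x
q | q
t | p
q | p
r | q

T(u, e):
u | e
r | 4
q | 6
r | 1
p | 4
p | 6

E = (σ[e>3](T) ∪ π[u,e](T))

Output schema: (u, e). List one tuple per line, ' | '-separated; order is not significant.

Stepwise |·|:
  T → 5
  σ[e>3](T) → 4
  T → 5
  π[u,e](T) → 5
  (σ[e>3](T) ∪ π[u,e](T)) → 9

== RESULT ==
u | e
p | 4
p | 4
p | 6
p | 6
q | 6
q | 6
r | 1
r | 4
r | 4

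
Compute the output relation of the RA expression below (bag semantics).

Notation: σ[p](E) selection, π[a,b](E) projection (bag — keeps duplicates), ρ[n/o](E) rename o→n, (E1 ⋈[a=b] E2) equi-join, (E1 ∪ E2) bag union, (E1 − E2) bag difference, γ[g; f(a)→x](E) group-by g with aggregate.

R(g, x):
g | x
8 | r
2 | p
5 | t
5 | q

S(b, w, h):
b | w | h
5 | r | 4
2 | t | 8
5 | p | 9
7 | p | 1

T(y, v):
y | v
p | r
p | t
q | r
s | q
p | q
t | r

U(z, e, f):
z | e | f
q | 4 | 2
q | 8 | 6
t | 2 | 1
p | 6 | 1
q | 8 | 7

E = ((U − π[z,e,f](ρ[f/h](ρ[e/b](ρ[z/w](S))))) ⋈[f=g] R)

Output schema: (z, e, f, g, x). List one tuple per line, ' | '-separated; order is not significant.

Stepwise |·|:
  U → 5
  S → 4
  ρ[z/w](S) → 4
  ρ[e/b](ρ[z/w](S)) → 4
  ρ[f/h](ρ[e/b](ρ[z/w](S))) → 4
  π[z,e,f](ρ[f/h](ρ[e/b](ρ[z/w](S)))) → 4
  (U − π[z,e,f](ρ[f/h](ρ[e/b](ρ[z/w](S))))) → 5
  R → 4
  ((U − π[z,e,f](ρ[f/h](ρ[e/b](ρ[z/w](S))))) ⋈[f=g] R) → 1

== RESULT ==
z | e | f | g | x
q | 4 | 2 | 2 | p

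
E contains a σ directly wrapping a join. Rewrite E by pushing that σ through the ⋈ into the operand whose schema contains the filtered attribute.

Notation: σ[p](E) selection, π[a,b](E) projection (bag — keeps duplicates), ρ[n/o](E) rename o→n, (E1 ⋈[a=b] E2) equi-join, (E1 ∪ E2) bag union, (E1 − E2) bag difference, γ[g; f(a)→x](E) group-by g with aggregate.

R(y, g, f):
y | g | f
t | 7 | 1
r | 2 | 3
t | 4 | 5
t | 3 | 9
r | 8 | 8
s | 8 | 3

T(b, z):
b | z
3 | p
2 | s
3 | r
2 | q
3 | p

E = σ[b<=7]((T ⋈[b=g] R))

σ filters on b, owned by the left side.
E' = (σ[b<=7](T) ⋈[b=g] R)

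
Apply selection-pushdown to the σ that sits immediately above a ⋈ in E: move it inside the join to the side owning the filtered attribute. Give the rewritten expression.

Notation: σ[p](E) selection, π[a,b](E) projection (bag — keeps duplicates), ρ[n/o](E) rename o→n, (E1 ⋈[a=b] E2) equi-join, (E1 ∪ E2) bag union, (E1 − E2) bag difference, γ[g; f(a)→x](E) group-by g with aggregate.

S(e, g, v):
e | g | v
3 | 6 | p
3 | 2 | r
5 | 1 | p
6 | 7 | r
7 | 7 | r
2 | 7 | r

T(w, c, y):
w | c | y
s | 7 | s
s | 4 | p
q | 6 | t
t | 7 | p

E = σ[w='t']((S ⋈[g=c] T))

σ filters on w, owned by the right side.
E' = (S ⋈[g=c] σ[w='t'](T))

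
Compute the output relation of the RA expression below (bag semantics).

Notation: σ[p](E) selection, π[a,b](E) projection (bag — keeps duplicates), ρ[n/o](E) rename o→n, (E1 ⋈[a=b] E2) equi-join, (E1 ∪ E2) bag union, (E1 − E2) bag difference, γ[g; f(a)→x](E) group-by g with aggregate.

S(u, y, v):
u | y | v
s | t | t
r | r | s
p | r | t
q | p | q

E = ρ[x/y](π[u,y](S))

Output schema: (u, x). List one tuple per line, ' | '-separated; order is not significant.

Subexpression sizes:
  S → 4
  π[u,y](S) → 4
  ρ[x/y](π[u,y](S)) → 4

== RESULT ==
u | x
p | r
q | p
r | r
s | t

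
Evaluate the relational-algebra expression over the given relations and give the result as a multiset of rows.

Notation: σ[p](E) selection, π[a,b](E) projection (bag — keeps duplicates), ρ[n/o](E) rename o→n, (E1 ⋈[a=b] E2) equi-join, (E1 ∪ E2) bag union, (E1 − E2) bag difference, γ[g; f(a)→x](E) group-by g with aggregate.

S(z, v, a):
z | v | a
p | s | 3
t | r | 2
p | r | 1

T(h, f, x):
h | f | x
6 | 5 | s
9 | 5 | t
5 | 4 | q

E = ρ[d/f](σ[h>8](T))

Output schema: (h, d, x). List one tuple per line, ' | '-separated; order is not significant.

Subexpression sizes:
  T → 3
  σ[h>8](T) → 1
  ρ[d/f](σ[h>8](T)) → 1

== RESULT ==
h | d | x
9 | 5 | t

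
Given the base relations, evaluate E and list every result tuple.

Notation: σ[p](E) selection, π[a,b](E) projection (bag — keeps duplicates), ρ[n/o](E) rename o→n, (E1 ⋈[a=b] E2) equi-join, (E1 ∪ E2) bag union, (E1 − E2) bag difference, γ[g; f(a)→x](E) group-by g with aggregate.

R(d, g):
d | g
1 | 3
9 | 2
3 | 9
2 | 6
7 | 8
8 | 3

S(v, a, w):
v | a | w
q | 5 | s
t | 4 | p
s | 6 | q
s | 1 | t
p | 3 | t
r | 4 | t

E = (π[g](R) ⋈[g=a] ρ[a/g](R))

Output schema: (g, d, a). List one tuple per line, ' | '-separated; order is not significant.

Row counts bottom-up:
  R → 6
  π[g](R) → 6
  R → 6
  ρ[a/g](R) → 6
  (π[g](R) ⋈[g=a] ρ[a/g](R)) → 8

== RESULT ==
g | d | a
2 | 9 | 2
3 | 1 | 3
3 | 1 | 3
3 | 8 | 3
3 | 8 | 3
6 | 2 | 6
8 | 7 | 8
9 | 3 | 9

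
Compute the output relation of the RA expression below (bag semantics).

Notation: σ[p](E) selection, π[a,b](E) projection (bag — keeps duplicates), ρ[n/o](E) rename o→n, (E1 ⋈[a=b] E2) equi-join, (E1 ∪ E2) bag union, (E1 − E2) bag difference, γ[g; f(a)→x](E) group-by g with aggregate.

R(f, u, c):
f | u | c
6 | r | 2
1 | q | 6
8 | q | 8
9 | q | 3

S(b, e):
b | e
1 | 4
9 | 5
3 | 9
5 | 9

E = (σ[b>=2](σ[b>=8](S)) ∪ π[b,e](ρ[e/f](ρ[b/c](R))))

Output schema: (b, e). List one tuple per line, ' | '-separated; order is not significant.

Row counts bottom-up:
  S → 4
  σ[b>=8](S) → 1
  σ[b>=2](σ[b>=8](S)) → 1
  R → 4
  ρ[b/c](R) → 4
  ρ[e/f](ρ[b/c](R)) → 4
  π[b,e](ρ[e/f](ρ[b/c](R))) → 4
  (σ[b>=2](σ[b>=8](S)) ∪ π[b,e](ρ[e/f](ρ[b/c](R)))) → 5

== RESULT ==
b | e
2 | 6
3 | 9
6 | 1
8 | 8
9 | 5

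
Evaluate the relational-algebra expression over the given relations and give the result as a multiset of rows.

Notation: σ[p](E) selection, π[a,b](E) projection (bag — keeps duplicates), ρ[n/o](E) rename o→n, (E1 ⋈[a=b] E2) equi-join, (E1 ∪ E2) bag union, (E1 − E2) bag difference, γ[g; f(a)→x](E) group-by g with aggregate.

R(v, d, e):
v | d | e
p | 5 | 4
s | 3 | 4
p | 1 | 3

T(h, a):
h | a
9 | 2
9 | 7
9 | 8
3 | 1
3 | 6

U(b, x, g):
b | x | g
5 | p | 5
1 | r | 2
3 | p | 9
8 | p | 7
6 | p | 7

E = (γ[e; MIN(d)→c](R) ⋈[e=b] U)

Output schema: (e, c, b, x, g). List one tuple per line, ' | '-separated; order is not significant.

Subexpression sizes:
  R → 3
  γ[e; MIN(d)→c](R) → 2
  U → 5
  (γ[e; MIN(d)→c](R) ⋈[e=b] U) → 1

== RESULT ==
e | c | b | x | g
3 | 1 | 3 | p | 9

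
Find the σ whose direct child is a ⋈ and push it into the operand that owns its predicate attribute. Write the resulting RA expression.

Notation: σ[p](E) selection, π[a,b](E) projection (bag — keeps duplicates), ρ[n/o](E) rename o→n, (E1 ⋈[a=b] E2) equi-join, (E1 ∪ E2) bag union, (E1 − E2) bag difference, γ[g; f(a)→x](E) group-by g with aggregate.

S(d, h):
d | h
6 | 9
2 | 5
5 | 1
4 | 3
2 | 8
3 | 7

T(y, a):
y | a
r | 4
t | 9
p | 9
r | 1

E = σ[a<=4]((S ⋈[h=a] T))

σ filters on a, owned by the right side.
E' = (S ⋈[h=a] σ[a<=4](T))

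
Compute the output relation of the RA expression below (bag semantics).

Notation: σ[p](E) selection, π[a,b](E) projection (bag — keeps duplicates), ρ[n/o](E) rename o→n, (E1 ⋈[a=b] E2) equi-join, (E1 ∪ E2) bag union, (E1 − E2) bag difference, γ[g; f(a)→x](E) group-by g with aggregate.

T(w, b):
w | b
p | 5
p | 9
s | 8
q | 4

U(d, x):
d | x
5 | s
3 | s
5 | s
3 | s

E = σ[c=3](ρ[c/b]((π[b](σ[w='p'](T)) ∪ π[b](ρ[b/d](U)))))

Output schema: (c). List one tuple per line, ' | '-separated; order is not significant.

Stepwise |·|:
  T → 4
  σ[w='p'](T) → 2
  π[b](σ[w='p'](T)) → 2
  U → 4
  ρ[b/d](U) → 4
  π[b](ρ[b/d](U)) → 4
  (π[b](σ[w='p'](T)) ∪ π[b](ρ[b/d](U))) → 6
  ρ[c/b]((π[b](σ[w='p'](T)) ∪ π[b](ρ[b/d](U)))) → 6
  σ[c=3](ρ[c/b]((π[b](σ[w='p'](T)) ∪ π[b](ρ[b/d](U))))) → 2

== RESULT ==
c
3
3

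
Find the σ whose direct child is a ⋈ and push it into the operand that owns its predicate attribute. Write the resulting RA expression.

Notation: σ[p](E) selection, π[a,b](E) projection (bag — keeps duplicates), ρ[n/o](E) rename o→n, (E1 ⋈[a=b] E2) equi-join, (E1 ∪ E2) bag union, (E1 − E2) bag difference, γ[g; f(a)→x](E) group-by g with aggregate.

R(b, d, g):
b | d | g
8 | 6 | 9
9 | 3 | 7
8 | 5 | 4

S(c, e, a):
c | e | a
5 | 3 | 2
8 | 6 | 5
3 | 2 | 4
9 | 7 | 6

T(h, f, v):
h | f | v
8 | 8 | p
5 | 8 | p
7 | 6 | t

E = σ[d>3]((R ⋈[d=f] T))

σ filters on d, owned by the left side.
E' = (σ[d>3](R) ⋈[d=f] T)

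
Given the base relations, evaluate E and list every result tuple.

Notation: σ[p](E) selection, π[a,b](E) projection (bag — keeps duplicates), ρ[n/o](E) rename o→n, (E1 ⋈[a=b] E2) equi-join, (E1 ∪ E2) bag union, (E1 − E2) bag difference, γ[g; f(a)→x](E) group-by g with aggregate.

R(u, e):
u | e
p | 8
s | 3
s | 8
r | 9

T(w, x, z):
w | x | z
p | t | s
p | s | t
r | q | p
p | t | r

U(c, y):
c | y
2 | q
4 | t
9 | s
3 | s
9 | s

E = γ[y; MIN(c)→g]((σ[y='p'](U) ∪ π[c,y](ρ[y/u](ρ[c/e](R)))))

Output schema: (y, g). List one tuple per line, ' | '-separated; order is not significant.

Subexpression sizes:
  U → 5
  σ[y='p'](U) → 0
  R → 4
  ρ[c/e](R) → 4
  ρ[y/u](ρ[c/e](R)) → 4
  π[c,y](ρ[y/u](ρ[c/e](R))) → 4
  (σ[y='p'](U) ∪ π[c,y](ρ[y/u](ρ[c/e](R)))) → 4
  γ[y; MIN(c)→g]((σ[y='p'](U) ∪ π[c,y](ρ[y/u](ρ[c/e](R))))) → 3

== RESULT ==
y | g
p | 8
r | 9
s | 3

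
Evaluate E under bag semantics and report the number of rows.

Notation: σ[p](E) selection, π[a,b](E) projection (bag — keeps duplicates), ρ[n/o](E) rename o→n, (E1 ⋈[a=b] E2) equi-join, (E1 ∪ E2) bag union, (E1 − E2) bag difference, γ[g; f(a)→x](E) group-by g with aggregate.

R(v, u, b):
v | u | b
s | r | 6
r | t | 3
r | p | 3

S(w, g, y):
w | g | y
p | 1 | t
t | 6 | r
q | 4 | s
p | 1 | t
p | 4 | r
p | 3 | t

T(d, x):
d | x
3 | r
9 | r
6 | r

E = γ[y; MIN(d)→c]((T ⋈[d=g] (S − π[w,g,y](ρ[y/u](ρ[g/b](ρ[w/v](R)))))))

Stepwise |·|:
  T → 3
  S → 6
  R → 3
  ρ[w/v](R) → 3
  ρ[g/b](ρ[w/v](R)) → 3
  ρ[y/u](ρ[g/b](ρ[w/v](R))) → 3
  π[w,g,y](ρ[y/u](ρ[g/b](ρ[w/v](R)))) → 3
  (S − π[w,g,y](ρ[y/u](ρ[g/b](ρ[w/v](R))))) → 6
  (T ⋈[d=g] (S − π[w,g,y](ρ[y/u](ρ[g/b](ρ[w/v](R)))))) → 2
  γ[y; MIN(d)→c]((T ⋈[d=g] (S − π[w,g,y](ρ[y/u](ρ[g/b](ρ[w/v](R))))))) → 2

|E| = 2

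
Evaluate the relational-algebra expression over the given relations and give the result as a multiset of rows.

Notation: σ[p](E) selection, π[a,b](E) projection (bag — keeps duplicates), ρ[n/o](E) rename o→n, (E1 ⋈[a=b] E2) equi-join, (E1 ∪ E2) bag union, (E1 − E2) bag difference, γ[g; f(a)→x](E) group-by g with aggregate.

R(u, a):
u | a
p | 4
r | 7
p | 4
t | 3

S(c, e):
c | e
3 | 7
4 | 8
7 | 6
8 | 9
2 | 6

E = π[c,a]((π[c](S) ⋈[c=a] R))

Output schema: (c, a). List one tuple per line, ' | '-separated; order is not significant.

Subexpression sizes:
  S → 5
  π[c](S) → 5
  R → 4
  (π[c](S) ⋈[c=a] R) → 4
  π[c,a]((π[c](S) ⋈[c=a] R)) → 4

== RESULT ==
c | a
3 | 3
4 | 4
4 | 4
7 | 7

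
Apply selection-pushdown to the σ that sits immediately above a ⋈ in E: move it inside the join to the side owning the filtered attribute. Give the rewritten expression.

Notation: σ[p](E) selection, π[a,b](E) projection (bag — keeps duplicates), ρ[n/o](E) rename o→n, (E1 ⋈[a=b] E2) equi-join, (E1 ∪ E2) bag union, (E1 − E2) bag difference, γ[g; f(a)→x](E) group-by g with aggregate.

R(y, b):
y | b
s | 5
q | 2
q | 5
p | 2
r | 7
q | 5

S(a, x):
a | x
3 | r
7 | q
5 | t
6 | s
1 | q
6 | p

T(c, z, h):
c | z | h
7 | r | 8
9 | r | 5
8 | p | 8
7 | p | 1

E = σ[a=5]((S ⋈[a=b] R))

σ filters on a, owned by the left side.
E' = (σ[a=5](S) ⋈[a=b] R)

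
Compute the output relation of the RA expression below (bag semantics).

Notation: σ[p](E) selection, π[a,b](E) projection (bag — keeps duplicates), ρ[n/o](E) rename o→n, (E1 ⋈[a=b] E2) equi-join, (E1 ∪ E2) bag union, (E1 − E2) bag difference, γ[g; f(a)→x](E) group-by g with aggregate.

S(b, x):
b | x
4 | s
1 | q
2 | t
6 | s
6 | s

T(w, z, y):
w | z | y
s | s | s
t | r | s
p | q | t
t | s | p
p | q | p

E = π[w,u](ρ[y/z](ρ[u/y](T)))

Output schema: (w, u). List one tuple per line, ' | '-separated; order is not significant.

Stepwise |·|:
  T → 5
  ρ[u/y](T) → 5
  ρ[y/z](ρ[u/y](T)) → 5
  π[w,u](ρ[y/z](ρ[u/y](T))) → 5

== RESULT ==
w | u
p | p
p | t
s | s
t | p
t | s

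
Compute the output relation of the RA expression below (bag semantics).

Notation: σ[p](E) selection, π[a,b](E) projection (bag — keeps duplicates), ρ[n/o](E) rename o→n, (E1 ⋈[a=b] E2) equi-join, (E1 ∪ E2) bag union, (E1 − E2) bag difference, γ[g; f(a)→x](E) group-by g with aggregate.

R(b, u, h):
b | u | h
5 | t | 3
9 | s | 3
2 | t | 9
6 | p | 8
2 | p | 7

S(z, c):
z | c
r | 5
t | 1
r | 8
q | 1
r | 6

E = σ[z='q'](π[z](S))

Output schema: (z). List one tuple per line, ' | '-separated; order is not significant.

Subexpression sizes:
  S → 5
  π[z](S) → 5
  σ[z='q'](π[z](S)) → 1

== RESULT ==
z
q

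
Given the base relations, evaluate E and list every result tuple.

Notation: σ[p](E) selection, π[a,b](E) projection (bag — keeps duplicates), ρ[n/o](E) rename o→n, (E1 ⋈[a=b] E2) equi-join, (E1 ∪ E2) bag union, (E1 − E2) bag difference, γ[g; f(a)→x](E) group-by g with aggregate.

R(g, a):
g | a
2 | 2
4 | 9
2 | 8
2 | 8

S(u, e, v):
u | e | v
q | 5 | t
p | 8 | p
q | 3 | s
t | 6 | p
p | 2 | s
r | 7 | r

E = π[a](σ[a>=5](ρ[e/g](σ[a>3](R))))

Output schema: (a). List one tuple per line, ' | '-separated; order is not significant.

Subexpression sizes:
  R → 4
  σ[a>3](R) → 3
  ρ[e/g](σ[a>3](R)) → 3
  σ[a>=5](ρ[e/g](σ[a>3](R))) → 3
  π[a](σ[a>=5](ρ[e/g](σ[a>3](R)))) → 3

== RESULT ==
a
8
8
9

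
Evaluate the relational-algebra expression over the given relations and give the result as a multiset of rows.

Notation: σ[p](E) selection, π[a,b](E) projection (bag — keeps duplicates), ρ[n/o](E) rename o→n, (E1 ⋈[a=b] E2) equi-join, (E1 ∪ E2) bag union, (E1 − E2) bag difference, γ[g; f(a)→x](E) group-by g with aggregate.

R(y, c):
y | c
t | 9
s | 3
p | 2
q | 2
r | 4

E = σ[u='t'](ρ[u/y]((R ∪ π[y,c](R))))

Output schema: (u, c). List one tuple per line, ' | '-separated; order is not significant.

Subexpression sizes:
  R → 5
  R → 5
  π[y,c](R) → 5
  (R ∪ π[y,c](R)) → 10
  ρ[u/y]((R ∪ π[y,c](R))) → 10
  σ[u='t'](ρ[u/y]((R ∪ π[y,c](R)))) → 2

== RESULT ==
u | c
t | 9
t | 9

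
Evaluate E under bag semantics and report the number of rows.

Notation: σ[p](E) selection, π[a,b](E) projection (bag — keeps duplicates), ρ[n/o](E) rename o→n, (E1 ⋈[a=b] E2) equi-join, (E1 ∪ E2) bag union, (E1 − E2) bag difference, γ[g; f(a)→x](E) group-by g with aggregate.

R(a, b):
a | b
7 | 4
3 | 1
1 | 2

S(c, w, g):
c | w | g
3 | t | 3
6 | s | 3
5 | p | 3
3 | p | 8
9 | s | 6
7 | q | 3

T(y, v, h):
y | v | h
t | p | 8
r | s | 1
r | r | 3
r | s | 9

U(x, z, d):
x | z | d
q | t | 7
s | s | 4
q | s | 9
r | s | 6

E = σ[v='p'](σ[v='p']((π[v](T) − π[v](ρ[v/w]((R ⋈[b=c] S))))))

Stepwise |·|:
  T → 4
  π[v](T) → 4
  R → 3
  S → 6
  (R ⋈[b=c] S) → 0
  ρ[v/w]((R ⋈[b=c] S)) → 0
  π[v](ρ[v/w]((R ⋈[b=c] S))) → 0
  (π[v](T) − π[v](ρ[v/w]((R ⋈[b=c] S)))) → 4
  σ[v='p']((π[v](T) − π[v](ρ[v/w]((R ⋈[b=c] S))))) → 1
  σ[v='p'](σ[v='p']((π[v](T) − π[v](ρ[v/w]((R ⋈[b=c] S)))))) → 1

|E| = 1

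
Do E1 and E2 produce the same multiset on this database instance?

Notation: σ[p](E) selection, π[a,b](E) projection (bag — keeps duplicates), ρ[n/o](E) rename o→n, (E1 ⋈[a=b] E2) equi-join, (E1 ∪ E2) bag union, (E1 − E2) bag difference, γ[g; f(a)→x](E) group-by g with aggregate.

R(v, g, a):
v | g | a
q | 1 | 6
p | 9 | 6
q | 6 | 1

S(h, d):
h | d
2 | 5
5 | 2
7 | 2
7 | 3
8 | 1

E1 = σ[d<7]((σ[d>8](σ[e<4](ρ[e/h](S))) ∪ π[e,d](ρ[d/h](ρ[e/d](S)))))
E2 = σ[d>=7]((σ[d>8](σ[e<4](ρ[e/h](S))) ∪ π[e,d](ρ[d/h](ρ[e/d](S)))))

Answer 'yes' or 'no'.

E1 subexpression sizes:
  S → 5
  ρ[e/h](S) → 5
  σ[e<4](ρ[e/h](S)) → 1
  σ[d>8](σ[e<4](ρ[e/h](S))) → 0
  S → 5
  ρ[e/d](S) → 5
  ρ[d/h](ρ[e/d](S)) → 5
  π[e,d](ρ[d/h](ρ[e/d](S))) → 5
  (σ[d>8](σ[e<4](ρ[e/h](S))) ∪ π[e,d](ρ[d/h](ρ[e/d](S)))) → 5
  σ[d<7]((σ[d>8](σ[e<4](ρ[e/h](S))) ∪ π[e,d](ρ[d/h](ρ[e/d](S))))) → 2
E2 subexpression sizes:
  S → 5
  ρ[e/h](S) → 5
  σ[e<4](ρ[e/h](S)) → 1
  σ[d>8](σ[e<4](ρ[e/h](S))) → 0
  S → 5
  ρ[e/d](S) → 5
  ρ[d/h](ρ[e/d](S)) → 5
  π[e,d](ρ[d/h](ρ[e/d](S))) → 5
  (σ[d>8](σ[e<4](ρ[e/h](S))) ∪ π[e,d](ρ[d/h](ρ[e/d](S)))) → 5
  σ[d>=7]((σ[d>8](σ[e<4](ρ[e/h](S))) ∪ π[e,d](ρ[d/h](ρ[e/d](S))))) → 3

E1 result:
e | d
2 | 5
5 | 2
E2 result:
e | d
1 | 8
2 | 7
3 | 7
Witness: (2, 7) appears 0× in E1 but 1× in E2.

no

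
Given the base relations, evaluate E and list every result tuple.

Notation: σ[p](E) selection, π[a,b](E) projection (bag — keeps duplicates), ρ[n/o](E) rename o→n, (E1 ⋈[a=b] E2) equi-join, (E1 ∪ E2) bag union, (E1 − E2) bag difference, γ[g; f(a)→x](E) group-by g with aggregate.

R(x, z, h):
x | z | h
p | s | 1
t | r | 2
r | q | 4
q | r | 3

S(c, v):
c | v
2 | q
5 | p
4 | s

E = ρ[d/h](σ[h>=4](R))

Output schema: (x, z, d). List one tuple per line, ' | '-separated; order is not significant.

Per-node cardinality:
  R → 4
  σ[h>=4](R) → 1
  ρ[d/h](σ[h>=4](R)) → 1

== RESULT ==
x | z | d
r | q | 4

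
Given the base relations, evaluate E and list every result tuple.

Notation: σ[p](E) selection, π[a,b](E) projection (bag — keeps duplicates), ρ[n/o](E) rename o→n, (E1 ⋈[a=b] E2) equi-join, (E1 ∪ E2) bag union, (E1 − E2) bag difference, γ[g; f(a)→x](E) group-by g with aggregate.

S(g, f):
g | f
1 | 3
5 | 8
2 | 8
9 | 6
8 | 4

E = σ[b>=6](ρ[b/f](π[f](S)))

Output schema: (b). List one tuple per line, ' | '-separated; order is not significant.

Row counts bottom-up:
  S → 5
  π[f](S) → 5
  ρ[b/f](π[f](S)) → 5
  σ[b>=6](ρ[b/f](π[f](S))) → 3

== RESULT ==
b
6
8
8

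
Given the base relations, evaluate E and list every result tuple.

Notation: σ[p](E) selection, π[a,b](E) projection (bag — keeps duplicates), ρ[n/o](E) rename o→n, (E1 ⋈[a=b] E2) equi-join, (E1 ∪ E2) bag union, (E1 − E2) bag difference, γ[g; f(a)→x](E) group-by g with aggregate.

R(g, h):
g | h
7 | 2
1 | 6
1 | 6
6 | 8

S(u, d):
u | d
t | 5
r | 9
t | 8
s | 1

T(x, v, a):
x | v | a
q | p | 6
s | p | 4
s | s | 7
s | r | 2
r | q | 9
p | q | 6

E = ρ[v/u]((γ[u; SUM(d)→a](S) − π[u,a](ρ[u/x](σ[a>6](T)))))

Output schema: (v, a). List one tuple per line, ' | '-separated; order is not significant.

Row counts bottom-up:
  S → 4
  γ[u; SUM(d)→a](S) → 3
  T → 6
  σ[a>6](T) → 2
  ρ[u/x](σ[a>6](T)) → 2
  π[u,a](ρ[u/x](σ[a>6](T))) → 2
  (γ[u; SUM(d)→a](S) − π[u,a](ρ[u/x](σ[a>6](T)))) → 2
  ρ[v/u]((γ[u; SUM(d)→a](S) − π[u,a](ρ[u/x](σ[a>6](T))))) → 2

== RESULT ==
v | a
s | 1
t | 13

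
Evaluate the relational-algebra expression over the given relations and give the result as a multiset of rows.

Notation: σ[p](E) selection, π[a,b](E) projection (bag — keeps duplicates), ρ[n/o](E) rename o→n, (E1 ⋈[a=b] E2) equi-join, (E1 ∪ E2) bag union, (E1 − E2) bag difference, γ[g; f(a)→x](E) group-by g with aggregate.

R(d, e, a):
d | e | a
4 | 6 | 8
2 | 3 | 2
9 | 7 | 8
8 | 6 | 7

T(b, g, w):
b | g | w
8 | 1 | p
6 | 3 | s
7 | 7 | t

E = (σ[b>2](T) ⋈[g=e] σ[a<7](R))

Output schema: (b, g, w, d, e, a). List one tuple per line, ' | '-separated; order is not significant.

Stepwise |·|:
  T → 3
  σ[b>2](T) → 3
  R → 4
  σ[a<7](R) → 1
  (σ[b>2](T) ⋈[g=e] σ[a<7](R)) → 1

== RESULT ==
b | g | w | d | e | a
6 | 3 | s | 2 | 3 | 2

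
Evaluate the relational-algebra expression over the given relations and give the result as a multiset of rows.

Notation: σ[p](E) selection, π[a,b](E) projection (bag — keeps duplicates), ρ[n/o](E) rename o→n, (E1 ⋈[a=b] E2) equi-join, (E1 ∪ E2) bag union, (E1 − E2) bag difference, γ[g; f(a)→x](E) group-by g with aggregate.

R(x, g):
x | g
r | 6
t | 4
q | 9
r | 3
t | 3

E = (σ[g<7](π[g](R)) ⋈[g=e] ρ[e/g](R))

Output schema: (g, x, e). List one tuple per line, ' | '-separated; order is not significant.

Row counts bottom-up:
  R → 5
  π[g](R) → 5
  σ[g<7](π[g](R)) → 4
  R → 5
  ρ[e/g](R) → 5
  (σ[g<7](π[g](R)) ⋈[g=e] ρ[e/g](R)) → 6

== RESULT ==
g | x | e
3 | r | 3
3 | r | 3
3 | t | 3
3 | t | 3
4 | t | 4
6 | r | 6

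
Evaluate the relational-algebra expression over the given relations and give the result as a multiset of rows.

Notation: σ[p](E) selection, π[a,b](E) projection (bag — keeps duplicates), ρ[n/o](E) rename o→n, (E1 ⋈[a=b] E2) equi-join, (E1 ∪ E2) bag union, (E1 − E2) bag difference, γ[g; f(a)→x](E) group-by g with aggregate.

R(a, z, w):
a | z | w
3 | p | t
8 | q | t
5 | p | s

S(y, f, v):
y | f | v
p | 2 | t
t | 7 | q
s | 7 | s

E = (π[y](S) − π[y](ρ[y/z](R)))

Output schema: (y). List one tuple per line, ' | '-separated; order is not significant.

Subexpression sizes:
  S → 3
  π[y](S) → 3
  R → 3
  ρ[y/z](R) → 3
  π[y](ρ[y/z](R)) → 3
  (π[y](S) − π[y](ρ[y/z](R))) → 2

== RESULT ==
y
s
t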